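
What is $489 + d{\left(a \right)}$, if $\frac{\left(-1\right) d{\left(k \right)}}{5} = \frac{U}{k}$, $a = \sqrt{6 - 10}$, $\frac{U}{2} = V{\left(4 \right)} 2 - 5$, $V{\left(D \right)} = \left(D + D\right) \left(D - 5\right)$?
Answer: $489 - 105 i \approx 489.0 - 105.0 i$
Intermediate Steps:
$V{\left(D \right)} = 2 D \left(-5 + D\right)$
$U = -42$ ($U = 2 \left(2 \cdot 4 \left(-5 + 4\right) 2 - 5\right) = 2 \left(2 \cdot 4 \left(-1\right) 2 - 5\right) = 2 \left(\left(-8\right) 2 - 5\right) = 2 \left(-16 - 5\right) = 2 \left(-21\right) = -42$)
$a = 2 i$ ($a = \sqrt{-4} = 2 i \approx 2.0 i$)
$d{\left(k \right)} = \frac{210}{k}$ ($d{\left(k \right)} = - 5 \left(- \frac{42}{k}\right) = \frac{210}{k}$)
$489 + d{\left(a \right)} = 489 + \frac{210}{2 i} = 489 + 210 \left(- \frac{i}{2}\right) = 489 - 105 i$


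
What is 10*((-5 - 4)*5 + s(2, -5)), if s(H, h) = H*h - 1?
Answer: -560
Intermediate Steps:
s(H, h) = -1 + H*h
10*((-5 - 4)*5 + s(2, -5)) = 10*((-5 - 4)*5 + (-1 + 2*(-5))) = 10*(-9*5 + (-1 - 10)) = 10*(-45 - 11) = 10*(-56) = -560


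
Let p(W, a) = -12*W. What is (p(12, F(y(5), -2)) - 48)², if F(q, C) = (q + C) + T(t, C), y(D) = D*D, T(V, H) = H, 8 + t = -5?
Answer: 36864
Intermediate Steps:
t = -13 (t = -8 - 5 = -13)
y(D) = D²
F(q, C) = q + 2*C (F(q, C) = (q + C) + C = (C + q) + C = q + 2*C)
(p(12, F(y(5), -2)) - 48)² = (-12*12 - 48)² = (-144 - 48)² = (-192)² = 36864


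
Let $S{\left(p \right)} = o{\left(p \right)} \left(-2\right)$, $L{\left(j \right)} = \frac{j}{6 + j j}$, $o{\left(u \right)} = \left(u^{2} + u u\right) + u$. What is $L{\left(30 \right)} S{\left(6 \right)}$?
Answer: $- \frac{780}{151} \approx -5.1656$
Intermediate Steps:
$o{\left(u \right)} = u + 2 u^{2}$ ($o{\left(u \right)} = \left(u^{2} + u^{2}\right) + u = 2 u^{2} + u = u + 2 u^{2}$)
$L{\left(j \right)} = \frac{j}{6 + j^{2}}$
$S{\left(p \right)} = - 2 p \left(1 + 2 p\right)$ ($S{\left(p \right)} = p \left(1 + 2 p\right) \left(-2\right) = - 2 p \left(1 + 2 p\right)$)
$L{\left(30 \right)} S{\left(6 \right)} = \frac{30}{6 + 30^{2}} \left(\left(-2\right) 6 \left(1 + 2 \cdot 6\right)\right) = \frac{30}{6 + 900} \left(\left(-2\right) 6 \left(1 + 12\right)\right) = \frac{30}{906} \left(\left(-2\right) 6 \cdot 13\right) = 30 \cdot \frac{1}{906} \left(-156\right) = \frac{5}{151} \left(-156\right) = - \frac{780}{151}$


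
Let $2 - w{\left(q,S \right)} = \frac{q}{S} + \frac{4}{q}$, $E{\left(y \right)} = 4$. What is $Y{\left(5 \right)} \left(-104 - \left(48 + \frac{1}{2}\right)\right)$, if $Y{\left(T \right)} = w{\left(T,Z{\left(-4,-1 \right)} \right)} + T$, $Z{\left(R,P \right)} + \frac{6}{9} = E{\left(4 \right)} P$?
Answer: $- \frac{31049}{28} \approx -1108.9$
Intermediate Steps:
$Z{\left(R,P \right)} = - \frac{2}{3} + 4 P$
$w{\left(q,S \right)} = 2 - \frac{4}{q} - \frac{q}{S}$ ($w{\left(q,S \right)} = 2 - \left(\frac{q}{S} + \frac{4}{q}\right) = 2 - \left(\frac{4}{q} + \frac{q}{S}\right) = 2 - \frac{4}{q} - \frac{q}{S}$)
$Y{\left(T \right)} = 2 - \frac{4}{T} + \frac{17 T}{14}$ ($Y{\left(T \right)} = \left(2 - \frac{4}{T} - \frac{T}{- \frac{2}{3} + 4 \left(-1\right)}\right) + T = \left(2 - \frac{4}{T} - \frac{T}{- \frac{2}{3} - 4}\right) + T = \left(2 - \frac{4}{T} - \frac{T}{- \frac{14}{3}}\right) + T = \left(2 - \frac{4}{T} - T \left(- \frac{3}{14}\right)\right) + T = \left(2 - \frac{4}{T} + \frac{3 T}{14}\right) + T = 2 - \frac{4}{T} + \frac{17 T}{14}$)
$Y{\left(5 \right)} \left(-104 - \left(48 + \frac{1}{2}\right)\right) = \left(2 - \frac{4}{5} + \frac{17}{14} \cdot 5\right) \left(-104 - \left(48 + \frac{1}{2}\right)\right) = \left(2 - \frac{4}{5} + \frac{85}{14}\right) \left(-104 - \frac{97}{2}\right) = \frac{509 \left(-104 - \frac{97}{2}\right)}{70} = \frac{509}{70} \left(- \frac{305}{2}\right) = - \frac{31049}{28}$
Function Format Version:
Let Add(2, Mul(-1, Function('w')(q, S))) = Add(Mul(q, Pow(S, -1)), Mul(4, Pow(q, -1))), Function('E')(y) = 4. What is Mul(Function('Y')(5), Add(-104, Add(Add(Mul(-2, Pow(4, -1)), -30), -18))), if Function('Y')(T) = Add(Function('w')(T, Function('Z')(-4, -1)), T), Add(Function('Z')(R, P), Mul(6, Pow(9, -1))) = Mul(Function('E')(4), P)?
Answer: Rational(-31049, 28) ≈ -1108.9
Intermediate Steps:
Function('Z')(R, P) = Add(Rational(-2, 3), Mul(4, P))
Function('w')(q, S) = Add(2, Mul(-4, Pow(q, -1)), Mul(-1, q, Pow(S, -1))) (Function('w')(q, S) = Add(2, Mul(-1, Add(Mul(q, Pow(S, -1)), Mul(4, Pow(q, -1))))) = Add(2, Mul(-1, Add(Mul(4, Pow(q, -1)), Mul(q, Pow(S, -1))))) = Add(2, Add(Mul(-4, Pow(q, -1)), Mul(-1, q, Pow(S, -1)))) = Add(2, Mul(-4, Pow(q, -1)), Mul(-1, q, Pow(S, -1))))
Function('Y')(T) = Add(2, Mul(-4, Pow(T, -1)), Mul(Rational(17, 14), T)) (Function('Y')(T) = Add(Add(2, Mul(-4, Pow(T, -1)), Mul(-1, T, Pow(Add(Rational(-2, 3), Mul(4, -1)), -1))), T) = Add(Add(2, Mul(-4, Pow(T, -1)), Mul(-1, T, Pow(Add(Rational(-2, 3), -4), -1))), T) = Add(Add(2, Mul(-4, Pow(T, -1)), Mul(-1, T, Pow(Rational(-14, 3), -1))), T) = Add(Add(2, Mul(-4, Pow(T, -1)), Mul(-1, T, Rational(-3, 14))), T) = Add(Add(2, Mul(-4, Pow(T, -1)), Mul(Rational(3, 14), T)), T) = Add(2, Mul(-4, Pow(T, -1)), Mul(Rational(17, 14), T)))
Mul(Function('Y')(5), Add(-104, Add(Add(Mul(-2, Pow(4, -1)), -30), -18))) = Mul(Add(2, Mul(-4, Pow(5, -1)), Mul(Rational(17, 14), 5)), Add(-104, Add(Add(Mul(-2, Pow(4, -1)), -30), -18))) = Mul(Add(2, Mul(-4, Rational(1, 5)), Rational(85, 14)), Add(-104, Add(Add(Mul(-2, Rational(1, 4)), -30), -18))) = Mul(Add(2, Rational(-4, 5), Rational(85, 14)), Add(-104, Add(Add(Rational(-1, 2), -30), -18))) = Mul(Rational(509, 70), Add(-104, Add(Rational(-61, 2), -18))) = Mul(Rational(509, 70), Add(-104, Rational(-97, 2))) = Mul(Rational(509, 70), Rational(-305, 2)) = Rational(-31049, 28)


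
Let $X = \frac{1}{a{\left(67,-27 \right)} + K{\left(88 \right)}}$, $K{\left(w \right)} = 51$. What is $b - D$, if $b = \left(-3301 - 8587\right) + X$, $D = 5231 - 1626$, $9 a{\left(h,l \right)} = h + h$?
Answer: $- \frac{9187340}{593} \approx -15493.0$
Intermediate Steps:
$a{\left(h,l \right)} = \frac{2 h}{9}$ ($a{\left(h,l \right)} = \frac{h + h}{9} = \frac{2 h}{9}$)
$X = \frac{9}{593}$ ($X = \frac{1}{\frac{2}{9} \cdot 67 + 51} = \frac{1}{\frac{134}{9} + 51} = \frac{1}{\frac{593}{9}} = \frac{9}{593} \approx 0.015177$)
$D = 3605$ ($D = 5231 - 1626 = 3605$)
$b = - \frac{7049575}{593}$ ($b = \left(-3301 - 8587\right) + \frac{9}{593} = -11888 + \frac{9}{593} = - \frac{7049575}{593} \approx -11888.0$)
$b - D = - \frac{7049575}{593} - 3605 = - \frac{9187340}{593}$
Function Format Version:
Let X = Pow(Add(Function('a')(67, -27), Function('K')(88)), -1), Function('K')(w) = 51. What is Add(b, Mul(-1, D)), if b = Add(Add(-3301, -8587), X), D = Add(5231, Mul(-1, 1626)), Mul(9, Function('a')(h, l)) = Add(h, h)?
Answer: Rational(-9187340, 593) ≈ -15493.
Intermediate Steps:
Function('a')(h, l) = Mul(Rational(2, 9), h) (Function('a')(h, l) = Mul(Rational(1, 9), Add(h, h)) = Mul(Rational(1, 9), Mul(2, h)) = Mul(Rational(2, 9), h))
X = Rational(9, 593) (X = Pow(Add(Mul(Rational(2, 9), 67), 51), -1) = Pow(Add(Rational(134, 9), 51), -1) = Pow(Rational(593, 9), -1) = Rational(9, 593) ≈ 0.015177)
D = 3605 (D = Add(5231, -1626) = 3605)
b = Rational(-7049575, 593) (b = Add(Add(-3301, -8587), Rational(9, 593)) = Add(-11888, Rational(9, 593)) = Rational(-7049575, 593) ≈ -11888.)
Add(b, Mul(-1, D)) = Add(Rational(-7049575, 593), Mul(-1, 3605)) = Add(Rational(-7049575, 593), -3605) = Rational(-9187340, 593)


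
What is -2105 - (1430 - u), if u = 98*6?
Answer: -2947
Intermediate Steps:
u = 588
-2105 - (1430 - u) = -2105 - (1430 - 1*588) = -2105 - (1430 - 588) = -2105 - 1*842 = -2105 - 842 = -2947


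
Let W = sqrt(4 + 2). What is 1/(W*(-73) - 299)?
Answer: -299/57427 + 73*sqrt(6)/57427 ≈ -0.0020929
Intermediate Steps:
W = sqrt(6) ≈ 2.4495
1/(W*(-73) - 299) = 1/(sqrt(6)*(-73) - 299) = 1/(-73*sqrt(6) - 299) = 1/(-299 - 73*sqrt(6))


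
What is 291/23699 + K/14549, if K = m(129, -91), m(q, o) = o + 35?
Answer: 2906615/344796751 ≈ 0.0084299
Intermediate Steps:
m(q, o) = 35 + o
K = -56 (K = 35 - 91 = -56)
291/23699 + K/14549 = 291/23699 - 56/14549 = 2906615/344796751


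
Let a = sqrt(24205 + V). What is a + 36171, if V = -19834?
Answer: 36171 + sqrt(4371) ≈ 36237.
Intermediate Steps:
a = sqrt(4371) (a = sqrt(24205 - 19834) = sqrt(4371) ≈ 66.114)
a + 36171 = sqrt(4371) + 36171 = 36171 + sqrt(4371)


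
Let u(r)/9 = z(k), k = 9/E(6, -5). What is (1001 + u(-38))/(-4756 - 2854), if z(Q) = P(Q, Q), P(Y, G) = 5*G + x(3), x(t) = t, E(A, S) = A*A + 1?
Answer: -38441/281570 ≈ -0.13652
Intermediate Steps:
E(A, S) = 1 + A² (E(A, S) = A² + 1 = 1 + A²)
P(Y, G) = 3 + 5*G (P(Y, G) = 5*G + 3 = 3 + 5*G)
k = 9/37 (k = 9/(1 + 6²) = 9/(1 + 36) = 9/37 ≈ 0.24324)
z(Q) = 3 + 5*Q
u(r) = 1404/37 (u(r) = 9*(3 + 5*(9/37)) = 9*(3 + 45/37) = 9*(156/37) = 1404/37)
(1001 + u(-38))/(-4756 - 2854) = (1001 + 1404/37)/(-4756 - 2854) = (38441/37)/(-7610) = (38441/37)*(-1/7610) = -38441/281570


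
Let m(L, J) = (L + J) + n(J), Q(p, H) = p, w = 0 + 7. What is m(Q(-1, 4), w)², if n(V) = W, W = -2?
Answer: 16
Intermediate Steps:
w = 7
n(V) = -2
m(L, J) = -2 + J + L (m(L, J) = (L + J) - 2 = (J + L) - 2 = -2 + J + L)
m(Q(-1, 4), w)² = (-2 + 7 - 1)² = 4² = 16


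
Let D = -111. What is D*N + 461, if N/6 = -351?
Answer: 234227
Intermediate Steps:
N = -2106 (N = 6*(-351) = -2106)
D*N + 461 = -111*(-2106) + 461 = 233766 + 461 = 234227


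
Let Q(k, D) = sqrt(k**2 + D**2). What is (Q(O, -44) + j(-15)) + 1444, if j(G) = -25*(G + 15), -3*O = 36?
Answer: 1444 + 4*sqrt(130) ≈ 1489.6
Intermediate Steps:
O = -12 (O = -1/3*36 = -12)
Q(k, D) = sqrt(D**2 + k**2)
j(G) = -375 - 25*G (j(G) = -25*(15 + G) = -375 - 25*G)
(Q(O, -44) + j(-15)) + 1444 = (sqrt((-44)**2 + (-12)**2) + (-375 - 25*(-15))) + 1444 = (sqrt(1936 + 144) + (-375 + 375)) + 1444 = (sqrt(2080) + 0) + 1444 = (4*sqrt(130) + 0) + 1444 = 4*sqrt(130) + 1444 = 1444 + 4*sqrt(130)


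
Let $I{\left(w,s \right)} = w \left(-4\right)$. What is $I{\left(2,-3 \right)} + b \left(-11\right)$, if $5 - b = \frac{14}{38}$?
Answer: $- \frac{1120}{19} \approx -58.947$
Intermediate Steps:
$I{\left(w,s \right)} = - 4 w$
$b = \frac{88}{19}$ ($b = 5 - \frac{14}{38} = 5 - 14 \cdot \frac{1}{38} = 5 - \frac{7}{19} = \frac{88}{19} \approx 4.6316$)
$I{\left(2,-3 \right)} + b \left(-11\right) = \left(-4\right) 2 + \frac{88}{19} \left(-11\right) = -8 - \frac{968}{19} = - \frac{1120}{19}$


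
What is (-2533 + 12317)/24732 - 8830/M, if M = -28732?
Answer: 62437181/88824978 ≈ 0.70292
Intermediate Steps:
(-2533 + 12317)/24732 - 8830/M = (-2533 + 12317)/24732 - 8830/(-28732) = 9784*(1/24732) - 8830*(-1/28732) = 2446/6183 + 4415/14366 = 62437181/88824978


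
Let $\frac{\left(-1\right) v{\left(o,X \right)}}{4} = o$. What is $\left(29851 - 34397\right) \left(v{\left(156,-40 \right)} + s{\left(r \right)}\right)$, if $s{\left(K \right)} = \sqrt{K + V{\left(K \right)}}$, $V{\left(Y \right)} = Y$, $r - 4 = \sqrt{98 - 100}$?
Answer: $2836704 - 4546 \sqrt{8 + 2 i \sqrt{2}} \approx 2.8237 \cdot 10^{6} - 2239.3 i$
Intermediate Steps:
$r = 4 + i \sqrt{2}$ ($r = 4 + \sqrt{98 - 100} = 4 + \sqrt{-2} = 4 + i \sqrt{2} \approx 4.0 + 1.4142 i$)
$v{\left(o,X \right)} = - 4 o$
$s{\left(K \right)} = \sqrt{2} \sqrt{K}$ ($s{\left(K \right)} = \sqrt{K + K} = \sqrt{2 K} = \sqrt{2} \sqrt{K}$)
$\left(29851 - 34397\right) \left(v{\left(156,-40 \right)} + s{\left(r \right)}\right) = \left(29851 - 34397\right) \left(\left(-4\right) 156 + \sqrt{2} \sqrt{4 + i \sqrt{2}}\right) = - 4546 \left(-624 + \sqrt{2} \sqrt{4 + i \sqrt{2}}\right) = 2836704 - 4546 \sqrt{2} \sqrt{4 + i \sqrt{2}}$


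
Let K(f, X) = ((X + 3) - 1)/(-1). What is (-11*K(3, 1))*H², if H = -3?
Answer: 297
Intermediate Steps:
K(f, X) = -2 - X (K(f, X) = ((3 + X) - 1)*(-1) = (2 + X)*(-1) = -2 - X)
(-11*K(3, 1))*H² = -11*(-2 - 1*1)*(-3)² = -11*(-2 - 1)*9 = -11*(-3)*9 = 33*9 = 297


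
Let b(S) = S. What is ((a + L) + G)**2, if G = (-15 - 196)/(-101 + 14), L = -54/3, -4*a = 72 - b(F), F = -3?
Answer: 142683025/121104 ≈ 1178.2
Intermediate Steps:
a = -75/4 (a = -(72 - 1*(-3))/4 = -(72 + 3)/4 = -1/4*75 = -75/4 ≈ -18.750)
L = -18 (L = -54*1/3 = -18)
G = 211/87 (G = -211/(-87) = -211*(-1/87) = 211/87 ≈ 2.4253)
((a + L) + G)**2 = ((-75/4 - 18) + 211/87)**2 = (-147/4 + 211/87)**2 = (-11945/348)**2 = 142683025/121104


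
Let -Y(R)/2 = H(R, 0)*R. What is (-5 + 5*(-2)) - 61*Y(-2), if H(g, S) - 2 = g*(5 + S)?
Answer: 1937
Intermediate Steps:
H(g, S) = 2 + g*(5 + S)
Y(R) = -2*R*(2 + 5*R) (Y(R) = -2*(2 + 5*R + 0*R)*R = -2*(2 + 5*R + 0)*R = -2*(2 + 5*R)*R = -2*R*(2 + 5*R))
(-5 + 5*(-2)) - 61*Y(-2) = (-5 + 5*(-2)) - (-122)*(-2)*(2 + 5*(-2)) = (-5 - 10) - (-122)*(-2)*(2 - 10) = -15 - (-122)*(-2)*(-8) = -15 - 61*(-32) = -15 + 1952 = 1937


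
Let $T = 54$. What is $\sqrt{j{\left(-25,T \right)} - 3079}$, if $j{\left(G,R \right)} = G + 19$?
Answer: $i \sqrt{3085} \approx 55.543 i$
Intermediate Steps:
$j{\left(G,R \right)} = 19 + G$
$\sqrt{j{\left(-25,T \right)} - 3079} = \sqrt{\left(19 - 25\right) - 3079} = \sqrt{-6 - 3079} = \sqrt{-3085} = i \sqrt{3085}$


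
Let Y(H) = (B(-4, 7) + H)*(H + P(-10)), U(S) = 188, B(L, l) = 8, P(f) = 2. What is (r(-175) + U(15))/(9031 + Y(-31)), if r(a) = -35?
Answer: 153/9698 ≈ 0.015776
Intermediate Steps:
Y(H) = (2 + H)*(8 + H) (Y(H) = (8 + H)*(H + 2) = (8 + H)*(2 + H) = (2 + H)*(8 + H))
(r(-175) + U(15))/(9031 + Y(-31)) = (-35 + 188)/(9031 + (16 + (-31)² + 10*(-31))) = 153/(9031 + (16 + 961 - 310)) = 153/(9031 + 667) = 153/9698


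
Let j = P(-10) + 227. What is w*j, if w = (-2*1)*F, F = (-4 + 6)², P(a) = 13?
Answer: -1920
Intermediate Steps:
F = 4 (F = 2² = 4)
j = 240 (j = 13 + 227 = 240)
w = -8 (w = -2*1*4 = -2*4 = -8)
w*j = -8*240 = -1920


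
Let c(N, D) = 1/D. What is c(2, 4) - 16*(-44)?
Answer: 2817/4 ≈ 704.25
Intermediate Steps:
c(2, 4) - 16*(-44) = 1/4 - 16*(-44) = 1/4 + 704 = 2817/4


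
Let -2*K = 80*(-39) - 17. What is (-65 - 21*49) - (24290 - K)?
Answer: -47631/2 ≈ -23816.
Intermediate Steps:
K = 3137/2 (K = -(80*(-39) - 17)/2 = -(-3120 - 17)/2 = -½*(-3137) = 3137/2 ≈ 1568.5)
(-65 - 21*49) - (24290 - K) = (-65 - 21*49) - (24290 - 1*3137/2) = (-65 - 1029) - (24290 - 3137/2) = -1094 - 1*45443/2 = -1094 - 45443/2 = -47631/2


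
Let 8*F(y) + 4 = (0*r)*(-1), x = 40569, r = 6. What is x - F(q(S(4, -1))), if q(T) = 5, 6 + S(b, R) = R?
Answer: 81139/2 ≈ 40570.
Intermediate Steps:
S(b, R) = -6 + R
F(y) = -½ (F(y) = -½ + ((0*6)*(-1))/8 = -½ + (0*(-1))/8 = -½ + (⅛)*0 = -½ + 0 = -½)
x - F(q(S(4, -1))) = 40569 - 1*(-½) = 40569 + ½ = 81139/2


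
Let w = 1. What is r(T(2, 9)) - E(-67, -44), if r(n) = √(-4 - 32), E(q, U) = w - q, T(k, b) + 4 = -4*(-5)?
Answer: -68 + 6*I ≈ -68.0 + 6.0*I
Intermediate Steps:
T(k, b) = 16 (T(k, b) = -4 - 4*(-5) = -4 + 20 = 16)
E(q, U) = 1 - q
r(n) = 6*I (r(n) = √(-36) = 6*I)
r(T(2, 9)) - E(-67, -44) = 6*I - (1 - 1*(-67)) = 6*I - (1 + 67) = 6*I - 1*68 = 6*I - 68 = -68 + 6*I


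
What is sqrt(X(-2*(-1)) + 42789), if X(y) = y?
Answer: sqrt(42791) ≈ 206.86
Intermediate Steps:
sqrt(X(-2*(-1)) + 42789) = sqrt(-2*(-1) + 42789) = sqrt(2 + 42789) = sqrt(42791)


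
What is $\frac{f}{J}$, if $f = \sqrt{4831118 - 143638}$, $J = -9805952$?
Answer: $- \frac{\sqrt{1171870}}{4902976} \approx -0.00022079$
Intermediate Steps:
$f = 2 \sqrt{1171870}$ ($f = \sqrt{4687480} = 2 \sqrt{1171870} \approx 2165.1$)
$\frac{f}{J} = \frac{2 \sqrt{1171870}}{-9805952} = 2 \sqrt{1171870} \left(- \frac{1}{9805952}\right) = - \frac{\sqrt{1171870}}{4902976}$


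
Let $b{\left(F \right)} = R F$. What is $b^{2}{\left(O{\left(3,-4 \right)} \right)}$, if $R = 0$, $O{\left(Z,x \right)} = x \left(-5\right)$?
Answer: $0$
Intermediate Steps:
$O{\left(Z,x \right)} = - 5 x$
$b{\left(F \right)} = 0$ ($b{\left(F \right)} = 0 F = 0$)
$b^{2}{\left(O{\left(3,-4 \right)} \right)} = 0^{2} = 0$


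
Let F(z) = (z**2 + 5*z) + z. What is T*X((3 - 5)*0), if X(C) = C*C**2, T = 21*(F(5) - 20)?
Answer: 0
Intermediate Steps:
F(z) = z**2 + 6*z
T = 735 (T = 21*(5*(6 + 5) - 20) = 21*(5*11 - 20) = 21*(55 - 20) = 21*35 = 735)
X(C) = C**3
T*X((3 - 5)*0) = 735*((3 - 5)*0)**3 = 735*(-2*0)**3 = 735*0**3 = 735*0 = 0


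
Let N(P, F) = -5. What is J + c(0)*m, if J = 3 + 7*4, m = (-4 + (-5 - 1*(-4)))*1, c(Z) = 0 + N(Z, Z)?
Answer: 56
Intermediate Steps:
c(Z) = -5 (c(Z) = 0 - 5 = -5)
m = -5 (m = (-4 + (-5 + 4))*1 = (-4 - 1)*1 = -5*1 = -5)
J = 31 (J = 3 + 28 = 31)
J + c(0)*m = 31 - 5*(-5) = 31 + 25 = 56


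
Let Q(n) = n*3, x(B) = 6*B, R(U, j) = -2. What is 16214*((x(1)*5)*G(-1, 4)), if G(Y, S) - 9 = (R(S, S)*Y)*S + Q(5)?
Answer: 15565440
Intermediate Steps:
Q(n) = 3*n
G(Y, S) = 24 - 2*S*Y (G(Y, S) = 9 + ((-2*Y)*S + 3*5) = 9 + (-2*S*Y + 15) = 9 + (15 - 2*S*Y) = 24 - 2*S*Y)
16214*((x(1)*5)*G(-1, 4)) = 16214*(((6*1)*5)*(24 - 2*4*(-1))) = 16214*((6*5)*(24 + 8)) = 16214*(30*32) = 16214*960 = 15565440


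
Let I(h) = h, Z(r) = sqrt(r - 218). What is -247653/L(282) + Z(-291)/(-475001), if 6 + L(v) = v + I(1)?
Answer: -247653/277 - I*sqrt(509)/475001 ≈ -894.05 - 4.7497e-5*I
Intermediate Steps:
Z(r) = sqrt(-218 + r)
L(v) = -5 + v (L(v) = -6 + (v + 1) = -6 + (1 + v) = -5 + v)
-247653/L(282) + Z(-291)/(-475001) = -247653/(-5 + 282) + sqrt(-218 - 291)/(-475001) = -247653/277 + sqrt(-509)*(-1/475001) = -247653*1/277 + (I*sqrt(509))*(-1/475001) = -247653/277 - I*sqrt(509)/475001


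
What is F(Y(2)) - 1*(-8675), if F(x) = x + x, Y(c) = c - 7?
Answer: 8665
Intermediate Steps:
Y(c) = -7 + c
F(x) = 2*x
F(Y(2)) - 1*(-8675) = 2*(-7 + 2) - 1*(-8675) = 2*(-5) + 8675 = -10 + 8675 = 8665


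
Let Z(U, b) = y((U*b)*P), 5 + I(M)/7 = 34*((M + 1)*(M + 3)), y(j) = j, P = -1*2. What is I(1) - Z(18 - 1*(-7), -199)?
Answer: -8081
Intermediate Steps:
P = -2
I(M) = -35 + 238*(1 + M)*(3 + M) (I(M) = -35 + 7*(34*((M + 1)*(M + 3))) = -35 + 7*(34*((1 + M)*(3 + M))) = -35 + 7*(34*(1 + M)*(3 + M)) = -35 + 238*(1 + M)*(3 + M))
Z(U, b) = -2*U*b (Z(U, b) = (U*b)*(-2) = -2*U*b)
I(1) - Z(18 - 1*(-7), -199) = (679 + 238*1² + 952*1) - (-2)*(18 - 1*(-7))*(-199) = (679 + 238*1 + 952) - (-2)*(18 + 7)*(-199) = (679 + 238 + 952) - (-2)*25*(-199) = 1869 - 1*9950 = 1869 - 9950 = -8081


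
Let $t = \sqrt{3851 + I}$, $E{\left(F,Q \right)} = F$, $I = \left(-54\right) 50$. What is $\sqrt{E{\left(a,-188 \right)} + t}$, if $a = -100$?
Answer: $\sqrt{-100 + \sqrt{1151}} \approx 8.1286 i$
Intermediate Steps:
$I = -2700$
$t = \sqrt{1151}$ ($t = \sqrt{3851 - 2700} = \sqrt{1151} \approx 33.926$)
$\sqrt{E{\left(a,-188 \right)} + t} = \sqrt{-100 + \sqrt{1151}}$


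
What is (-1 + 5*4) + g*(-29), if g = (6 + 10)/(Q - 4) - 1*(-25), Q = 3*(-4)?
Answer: -677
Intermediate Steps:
Q = -12
g = 24 (g = (6 + 10)/(-12 - 4) - 1*(-25) = 16/(-16) + 25 = 16*(-1/16) + 25 = -1 + 25 = 24)
(-1 + 5*4) + g*(-29) = (-1 + 5*4) + 24*(-29) = (-1 + 20) - 696 = 19 - 696 = -677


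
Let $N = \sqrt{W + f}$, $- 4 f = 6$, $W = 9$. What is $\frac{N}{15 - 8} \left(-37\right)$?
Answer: $- \frac{37 \sqrt{30}}{14} \approx -14.476$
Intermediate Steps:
$f = - \frac{3}{2}$ ($f = \left(- \frac{1}{4}\right) 6 = - \frac{3}{2} \approx -1.5$)
$N = \frac{\sqrt{30}}{2}$ ($N = \sqrt{9 - \frac{3}{2}} = \sqrt{\frac{15}{2}} = \frac{\sqrt{30}}{2} \approx 2.7386$)
$\frac{N}{15 - 8} \left(-37\right) = \frac{\frac{1}{2} \sqrt{30}}{15 - 8} \left(-37\right) = \frac{\frac{1}{2} \sqrt{30}}{7} \left(-37\right) = \frac{\sqrt{30}}{14} \left(-37\right) = - \frac{37 \sqrt{30}}{14}$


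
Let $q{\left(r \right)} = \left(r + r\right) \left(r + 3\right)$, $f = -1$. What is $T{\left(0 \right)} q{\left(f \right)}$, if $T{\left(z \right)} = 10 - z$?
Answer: $-40$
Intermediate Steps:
$q{\left(r \right)} = 2 r \left(3 + r\right)$
$T{\left(0 \right)} q{\left(f \right)} = \left(10 - 0\right) 2 \left(-1\right) \left(3 - 1\right) = \left(10 + 0\right) 2 \left(-1\right) 2 = 10 \left(-4\right) = -40$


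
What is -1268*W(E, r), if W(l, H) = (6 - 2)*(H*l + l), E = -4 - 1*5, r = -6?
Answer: -228240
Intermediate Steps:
E = -9 (E = -4 - 5 = -9)
W(l, H) = 4*l + 4*H*l (W(l, H) = 4*(l + H*l) = 4*l + 4*H*l)
-1268*W(E, r) = -5072*(-9)*(1 - 6) = -5072*(-9)*(-5) = -1268*180 = -228240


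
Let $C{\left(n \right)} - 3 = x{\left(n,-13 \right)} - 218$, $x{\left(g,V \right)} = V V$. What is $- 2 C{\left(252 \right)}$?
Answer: $92$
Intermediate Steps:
$x{\left(g,V \right)} = V^{2}$
$C{\left(n \right)} = -46$ ($C{\left(n \right)} = 3 - \left(218 - \left(-13\right)^{2}\right) = 3 + \left(169 - 218\right) = 3 - 49 = -46$)
$- 2 C{\left(252 \right)} = \left(-2\right) \left(-46\right) = 92$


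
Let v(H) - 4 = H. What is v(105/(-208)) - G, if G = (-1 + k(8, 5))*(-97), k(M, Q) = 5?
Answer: 81431/208 ≈ 391.50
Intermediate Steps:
v(H) = 4 + H
G = -388 (G = (-1 + 5)*(-97) = 4*(-97) = -388)
v(105/(-208)) - G = (4 + 105/(-208)) - 1*(-388) = (4 + 105*(-1/208)) + 388 = (4 - 105/208) + 388 = 727/208 + 388 = 81431/208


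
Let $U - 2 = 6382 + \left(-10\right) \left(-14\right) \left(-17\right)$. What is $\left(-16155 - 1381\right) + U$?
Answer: $-13532$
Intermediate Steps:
$U = 4004$ ($U = 2 + \left(6382 + \left(-10\right) \left(-14\right) \left(-17\right)\right) = 2 + \left(6382 + 140 \left(-17\right)\right) = 2 + \left(6382 - 2380\right) = 2 + 4002 = 4004$)
$\left(-16155 - 1381\right) + U = \left(-16155 - 1381\right) + 4004 = -17536 + 4004 = -13532$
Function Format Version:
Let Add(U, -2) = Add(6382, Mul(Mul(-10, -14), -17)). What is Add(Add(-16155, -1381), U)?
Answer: -13532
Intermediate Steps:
U = 4004 (U = Add(2, Add(6382, Mul(Mul(-10, -14), -17))) = Add(2, Add(6382, Mul(140, -17))) = Add(2, Add(6382, -2380)) = Add(2, 4002) = 4004)
Add(Add(-16155, -1381), U) = Add(Add(-16155, -1381), 4004) = Add(-17536, 4004) = -13532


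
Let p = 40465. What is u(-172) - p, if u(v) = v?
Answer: -40637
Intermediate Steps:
u(-172) - p = -172 - 1*40465 = -172 - 40465 = -40637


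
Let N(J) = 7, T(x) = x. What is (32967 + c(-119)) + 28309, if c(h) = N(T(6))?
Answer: 61283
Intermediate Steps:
c(h) = 7
(32967 + c(-119)) + 28309 = (32967 + 7) + 28309 = 32974 + 28309 = 61283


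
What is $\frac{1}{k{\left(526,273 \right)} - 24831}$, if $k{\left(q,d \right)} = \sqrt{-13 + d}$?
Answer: $- \frac{24831}{616578301} - \frac{2 \sqrt{65}}{616578301} \approx -4.0298 \cdot 10^{-5}$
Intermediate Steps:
$\frac{1}{k{\left(526,273 \right)} - 24831} = \frac{1}{\sqrt{-13 + 273} - 24831} = \frac{1}{\sqrt{260} - 24831} = \frac{1}{2 \sqrt{65} - 24831} = \frac{1}{-24831 + 2 \sqrt{65}}$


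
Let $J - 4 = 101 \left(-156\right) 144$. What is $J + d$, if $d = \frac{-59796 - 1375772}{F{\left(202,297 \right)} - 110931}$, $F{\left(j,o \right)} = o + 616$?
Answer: $- \frac{124807001956}{55009} \approx -2.2688 \cdot 10^{6}$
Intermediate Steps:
$F{\left(j,o \right)} = 616 + o$
$J = -2268860$ ($J = 4 + 101 \left(-156\right) 144 = 4 - 2268864 = -2268860$)
$d = \frac{717784}{55009}$ ($d = \frac{-59796 - 1375772}{\left(616 + 297\right) - 110931} = - \frac{1435568}{913 - 110931} = - \frac{1435568}{-110018} = \left(-1435568\right) \left(- \frac{1}{110018}\right) = \frac{717784}{55009} \approx 13.048$)
$J + d = -2268860 + \frac{717784}{55009} = - \frac{124807001956}{55009}$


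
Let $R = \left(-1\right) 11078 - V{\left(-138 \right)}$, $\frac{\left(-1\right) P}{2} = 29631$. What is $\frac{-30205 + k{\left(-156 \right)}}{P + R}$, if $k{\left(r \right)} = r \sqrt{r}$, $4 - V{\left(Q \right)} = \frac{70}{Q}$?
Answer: $\frac{2084145}{4853771} + \frac{1656 i \sqrt{39}}{373367} \approx 0.42939 + 0.027699 i$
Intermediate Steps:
$V{\left(Q \right)} = 4 - \frac{70}{Q}$
$P = -59262$ ($P = \left(-2\right) 29631 = -59262$)
$k{\left(r \right)} = r^{\frac{3}{2}}$
$R = - \frac{764693}{69}$ ($R = \left(-1\right) 11078 - \left(4 - \frac{70}{-138}\right) = -11078 - \left(4 - - \frac{35}{69}\right) = -11078 - \left(4 + \frac{35}{69}\right) = -11078 - \frac{311}{69} = - \frac{764693}{69} \approx -11083.0$)
$\frac{-30205 + k{\left(-156 \right)}}{P + R} = \frac{-30205 + \left(-156\right)^{\frac{3}{2}}}{-59262 - \frac{764693}{69}} = \frac{-30205 - 312 i \sqrt{39}}{- \frac{4853771}{69}} = \left(-30205 - 312 i \sqrt{39}\right) \left(- \frac{69}{4853771}\right) = \frac{2084145}{4853771} + \frac{1656 i \sqrt{39}}{373367}$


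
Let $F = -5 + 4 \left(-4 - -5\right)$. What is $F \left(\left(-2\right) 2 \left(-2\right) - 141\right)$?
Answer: $133$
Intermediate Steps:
$F = -1$ ($F = -5 + 4 \left(-4 + 5\right) = -5 + 4 \cdot 1 = -5 + 4 = -1$)
$F \left(\left(-2\right) 2 \left(-2\right) - 141\right) = - (\left(-2\right) 2 \left(-2\right) - 141) = - (\left(-4\right) \left(-2\right) - 141) = - (8 - 141) = \left(-1\right) \left(-133\right) = 133$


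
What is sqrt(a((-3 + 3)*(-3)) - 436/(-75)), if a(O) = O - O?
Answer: 2*sqrt(327)/15 ≈ 2.4111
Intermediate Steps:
a(O) = 0
sqrt(a((-3 + 3)*(-3)) - 436/(-75)) = sqrt(0 - 436/(-75)) = sqrt(0 - 436*(-1/75)) = sqrt(0 + 436/75) = sqrt(436/75) = 2*sqrt(327)/15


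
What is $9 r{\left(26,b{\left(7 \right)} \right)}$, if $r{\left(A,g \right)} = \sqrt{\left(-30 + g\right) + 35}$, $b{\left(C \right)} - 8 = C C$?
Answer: $9 \sqrt{62} \approx 70.866$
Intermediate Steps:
$b{\left(C \right)} = 8 + C^{2}$ ($b{\left(C \right)} = 8 + C C = 8 + C^{2}$)
$r{\left(A,g \right)} = \sqrt{5 + g}$
$9 r{\left(26,b{\left(7 \right)} \right)} = 9 \sqrt{5 + \left(8 + 7^{2}\right)} = 9 \sqrt{5 + \left(8 + 49\right)} = 9 \sqrt{5 + 57} = 9 \sqrt{62}$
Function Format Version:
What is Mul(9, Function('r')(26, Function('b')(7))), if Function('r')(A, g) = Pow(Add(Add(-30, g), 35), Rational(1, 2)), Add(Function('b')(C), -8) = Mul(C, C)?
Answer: Mul(9, Pow(62, Rational(1, 2))) ≈ 70.866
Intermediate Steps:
Function('b')(C) = Add(8, Pow(C, 2)) (Function('b')(C) = Add(8, Mul(C, C)) = Add(8, Pow(C, 2)))
Function('r')(A, g) = Pow(Add(5, g), Rational(1, 2))
Mul(9, Function('r')(26, Function('b')(7))) = Mul(9, Pow(Add(5, Add(8, Pow(7, 2))), Rational(1, 2))) = Mul(9, Pow(Add(5, Add(8, 49)), Rational(1, 2))) = Mul(9, Pow(Add(5, 57), Rational(1, 2))) = Mul(9, Pow(62, Rational(1, 2)))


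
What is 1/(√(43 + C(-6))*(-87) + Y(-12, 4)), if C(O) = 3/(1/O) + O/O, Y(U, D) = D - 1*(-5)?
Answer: -1/21857 - 29*√26/65571 ≈ -0.0023009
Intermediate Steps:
Y(U, D) = 5 + D (Y(U, D) = D + 5 = 5 + D)
C(O) = 1 + 3*O (C(O) = 3*O + 1 = 1 + 3*O)
1/(√(43 + C(-6))*(-87) + Y(-12, 4)) = 1/(√(43 + (1 + 3*(-6)))*(-87) + (5 + 4)) = 1/(√(43 + (1 - 18))*(-87) + 9) = 1/(√(43 - 17)*(-87) + 9) = 1/(√26*(-87) + 9) = 1/(-87*√26 + 9) = 1/(9 - 87*√26)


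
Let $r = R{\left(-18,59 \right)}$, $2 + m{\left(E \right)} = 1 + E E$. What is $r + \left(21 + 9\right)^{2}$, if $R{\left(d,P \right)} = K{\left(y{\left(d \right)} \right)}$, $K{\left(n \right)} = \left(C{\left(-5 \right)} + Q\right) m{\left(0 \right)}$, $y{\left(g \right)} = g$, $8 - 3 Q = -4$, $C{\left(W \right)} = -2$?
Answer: $898$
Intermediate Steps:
$m{\left(E \right)} = -1 + E^{2}$ ($m{\left(E \right)} = -2 + \left(1 + E E\right) = -2 + \left(1 + E^{2}\right) = -1 + E^{2}$)
$Q = 4$ ($Q = \frac{8}{3} - - \frac{4}{3} = \frac{8}{3} + \frac{4}{3} = 4$)
$K{\left(n \right)} = -2$ ($K{\left(n \right)} = \left(-2 + 4\right) \left(-1 + 0^{2}\right) = 2 \left(-1 + 0\right) = 2 \left(-1\right) = -2$)
$R{\left(d,P \right)} = -2$
$r = -2$
$r + \left(21 + 9\right)^{2} = -2 + \left(21 + 9\right)^{2} = -2 + 30^{2} = -2 + 900 = 898$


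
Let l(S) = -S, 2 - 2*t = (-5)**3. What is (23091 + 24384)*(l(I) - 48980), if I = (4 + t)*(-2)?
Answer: -2318916375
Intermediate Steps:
t = 127/2 (t = 1 - 1/2*(-5)**3 = 1 - 1/2*(-125) = 1 + 125/2 = 127/2 ≈ 63.500)
I = -135 (I = (4 + 127/2)*(-2) = (135/2)*(-2) = -135)
(23091 + 24384)*(l(I) - 48980) = (23091 + 24384)*(-1*(-135) - 48980) = 47475*(135 - 48980) = 47475*(-48845) = -2318916375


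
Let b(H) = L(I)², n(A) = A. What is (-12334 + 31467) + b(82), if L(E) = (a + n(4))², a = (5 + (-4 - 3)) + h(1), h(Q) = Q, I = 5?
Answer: 19214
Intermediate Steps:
a = -1 (a = (5 + (-4 - 3)) + 1 = (5 - 7) + 1 = -2 + 1 = -1)
L(E) = 9 (L(E) = (-1 + 4)² = 3² = 9)
b(H) = 81 (b(H) = 9² = 81)
(-12334 + 31467) + b(82) = (-12334 + 31467) + 81 = 19133 + 81 = 19214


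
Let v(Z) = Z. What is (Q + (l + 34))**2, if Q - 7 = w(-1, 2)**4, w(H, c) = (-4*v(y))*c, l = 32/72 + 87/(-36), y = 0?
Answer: 1974025/1296 ≈ 1523.2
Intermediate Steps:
l = -71/36 (l = 32*(1/72) + 87*(-1/36) = 4/9 - 29/12 = -71/36 ≈ -1.9722)
w(H, c) = 0 (w(H, c) = (-4*0)*c = 0*c = 0)
Q = 7 (Q = 7 + 0**4 = 7 + 0 = 7)
(Q + (l + 34))**2 = (7 + (-71/36 + 34))**2 = (7 + 1153/36)**2 = (1405/36)**2 = 1974025/1296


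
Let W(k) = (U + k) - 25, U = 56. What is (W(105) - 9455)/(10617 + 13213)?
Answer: -9319/23830 ≈ -0.39106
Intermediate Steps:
W(k) = 31 + k (W(k) = (56 + k) - 25 = 31 + k)
(W(105) - 9455)/(10617 + 13213) = ((31 + 105) - 9455)/(10617 + 13213) = (136 - 9455)/23830 = -9319*1/23830 = -9319/23830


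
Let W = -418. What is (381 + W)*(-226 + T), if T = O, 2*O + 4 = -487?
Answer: 34891/2 ≈ 17446.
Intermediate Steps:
O = -491/2 (O = -2 + (½)*(-487) = -2 - 487/2 = -491/2 ≈ -245.50)
T = -491/2 ≈ -245.50
(381 + W)*(-226 + T) = (381 - 418)*(-226 - 491/2) = -37*(-943/2) = 34891/2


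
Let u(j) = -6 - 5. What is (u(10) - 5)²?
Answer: 256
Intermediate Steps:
u(j) = -11
(u(10) - 5)² = (-11 - 5)² = (-16)² = 256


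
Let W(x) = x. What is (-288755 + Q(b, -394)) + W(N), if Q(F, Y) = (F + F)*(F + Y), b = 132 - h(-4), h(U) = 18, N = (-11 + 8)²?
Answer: -352586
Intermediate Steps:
N = 9 (N = (-3)² = 9)
b = 114 (b = 132 - 1*18 = 132 - 18 = 114)
Q(F, Y) = 2*F*(F + Y) (Q(F, Y) = (2*F)*(F + Y) = 2*F*(F + Y))
(-288755 + Q(b, -394)) + W(N) = (-288755 + 2*114*(114 - 394)) + 9 = (-288755 + 2*114*(-280)) + 9 = (-288755 - 63840) + 9 = -352595 + 9 = -352586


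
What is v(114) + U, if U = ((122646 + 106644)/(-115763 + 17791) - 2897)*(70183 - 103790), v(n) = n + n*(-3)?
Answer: 681870449143/6998 ≈ 9.7438e+7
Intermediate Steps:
v(n) = -2*n (v(n) = n - 3*n = -2*n)
U = 681872044687/6998 (U = (229290/(-97972) - 2897)*(-33607) = (229290*(-1/97972) - 2897)*(-33607) = (-114645/48986 - 2897)*(-33607) = -142027087/48986*(-33607) = 681872044687/6998 ≈ 9.7438e+7)
v(114) + U = -2*114 + 681872044687/6998 = -228 + 681872044687/6998 = 681870449143/6998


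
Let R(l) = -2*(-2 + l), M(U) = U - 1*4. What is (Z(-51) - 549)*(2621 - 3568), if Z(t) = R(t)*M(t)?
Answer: 6040913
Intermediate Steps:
M(U) = -4 + U (M(U) = U - 4 = -4 + U)
R(l) = 4 - 2*l
Z(t) = (-4 + t)*(4 - 2*t) (Z(t) = (4 - 2*t)*(-4 + t) = (-4 + t)*(4 - 2*t))
(Z(-51) - 549)*(2621 - 3568) = (-2*(-4 - 51)*(-2 - 51) - 549)*(2621 - 3568) = (-2*(-55)*(-53) - 549)*(-947) = (-5830 - 549)*(-947) = -6379*(-947) = 6040913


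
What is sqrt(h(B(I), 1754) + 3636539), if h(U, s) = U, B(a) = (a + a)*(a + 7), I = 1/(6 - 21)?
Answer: sqrt(818221067)/15 ≈ 1907.0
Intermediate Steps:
I = -1/15 (I = 1/(-15) = -1/15 ≈ -0.066667)
B(a) = 2*a*(7 + a) (B(a) = (2*a)*(7 + a) = 2*a*(7 + a))
sqrt(h(B(I), 1754) + 3636539) = sqrt(2*(-1/15)*(7 - 1/15) + 3636539) = sqrt(2*(-1/15)*(104/15) + 3636539) = sqrt(-208/225 + 3636539) = sqrt(818221067/225) = sqrt(818221067)/15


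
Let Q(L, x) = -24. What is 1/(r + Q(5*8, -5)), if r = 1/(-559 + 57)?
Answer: -502/12049 ≈ -0.041663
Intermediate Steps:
r = -1/502 (r = 1/(-502) = -1/502 ≈ -0.0019920)
1/(r + Q(5*8, -5)) = 1/(-1/502 - 24) = 1/(-12049/502) = -502/12049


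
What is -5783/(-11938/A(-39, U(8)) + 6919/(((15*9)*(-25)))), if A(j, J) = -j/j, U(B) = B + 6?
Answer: -19517625/40283831 ≈ -0.48450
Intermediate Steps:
U(B) = 6 + B
A(j, J) = -1 (A(j, J) = -1*1 = -1)
-5783/(-11938/A(-39, U(8)) + 6919/(((15*9)*(-25)))) = -5783/(-11938/(-1) + 6919/(((15*9)*(-25)))) = -5783/(-11938*(-1) + 6919/((135*(-25)))) = -5783/(11938 + 6919/(-3375)) = -5783/(11938 + 6919*(-1/3375)) = -5783/(11938 - 6919/3375) = -5783/40283831/3375 = -5783*3375/40283831 = -19517625/40283831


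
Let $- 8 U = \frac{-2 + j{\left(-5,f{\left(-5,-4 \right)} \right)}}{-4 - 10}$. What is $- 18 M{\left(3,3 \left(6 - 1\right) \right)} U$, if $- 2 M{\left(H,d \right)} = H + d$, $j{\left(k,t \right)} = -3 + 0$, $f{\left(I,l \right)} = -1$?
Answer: $- \frac{405}{56} \approx -7.2321$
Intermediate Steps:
$j{\left(k,t \right)} = -3$
$U = - \frac{5}{112}$ ($U = - \frac{\left(-2 - 3\right) \frac{1}{-4 - 10}}{8} = - \frac{\left(-5\right) \frac{1}{-14}}{8} = - \frac{\left(-5\right) \left(- \frac{1}{14}\right)}{8} = \left(- \frac{1}{8}\right) \frac{5}{14} = - \frac{5}{112} \approx -0.044643$)
$M{\left(H,d \right)} = - \frac{H}{2} - \frac{d}{2}$ ($M{\left(H,d \right)} = - \frac{H + d}{2} = - \frac{H}{2} - \frac{d}{2}$)
$- 18 M{\left(3,3 \left(6 - 1\right) \right)} U = - 18 \left(\left(- \frac{1}{2}\right) 3 - \frac{3 \left(6 - 1\right)}{2}\right) \left(- \frac{5}{112}\right) = - 18 \left(- \frac{3}{2} - \frac{3 \cdot 5}{2}\right) \left(- \frac{5}{112}\right) = - 18 \left(- \frac{3}{2} - \frac{15}{2}\right) \left(- \frac{5}{112}\right) = \left(-18\right) \left(-9\right) \left(- \frac{5}{112}\right) = 162 \left(- \frac{5}{112}\right) = - \frac{405}{56}$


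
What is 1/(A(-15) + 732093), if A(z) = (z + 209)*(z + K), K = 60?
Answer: 1/740823 ≈ 1.3499e-6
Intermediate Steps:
A(z) = (60 + z)*(209 + z) (A(z) = (z + 209)*(z + 60) = (209 + z)*(60 + z) = (60 + z)*(209 + z))
1/(A(-15) + 732093) = 1/((12540 + (-15)² + 269*(-15)) + 732093) = 1/((12540 + 225 - 4035) + 732093) = 1/(8730 + 732093) = 1/740823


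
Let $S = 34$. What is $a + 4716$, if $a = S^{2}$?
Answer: $5872$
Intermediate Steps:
$a = 1156$ ($a = 34^{2} = 1156$)
$a + 4716 = 1156 + 4716 = 5872$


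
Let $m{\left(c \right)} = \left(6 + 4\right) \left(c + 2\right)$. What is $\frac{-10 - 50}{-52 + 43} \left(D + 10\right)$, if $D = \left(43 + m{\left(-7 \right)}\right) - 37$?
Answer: $- \frac{680}{3} \approx -226.67$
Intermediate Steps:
$m{\left(c \right)} = 20 + 10 c$ ($m{\left(c \right)} = 10 \left(2 + c\right) = 20 + 10 c$)
$D = -44$ ($D = \left(43 + \left(20 + 10 \left(-7\right)\right)\right) - 37 = \left(43 + \left(20 - 70\right)\right) - 37 = \left(43 - 50\right) - 37 = -7 - 37 = -44$)
$\frac{-10 - 50}{-52 + 43} \left(D + 10\right) = \frac{-10 - 50}{-52 + 43} \left(-44 + 10\right) = - \frac{60}{-9} \left(-34\right) = \left(-60\right) \left(- \frac{1}{9}\right) \left(-34\right) = \frac{20}{3} \left(-34\right) = - \frac{680}{3}$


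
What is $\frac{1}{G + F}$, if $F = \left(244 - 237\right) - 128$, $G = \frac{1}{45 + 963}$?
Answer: $- \frac{1008}{121967} \approx -0.0082645$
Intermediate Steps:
$G = \frac{1}{1008} \approx 0.00099206$
$F = -121$ ($F = 7 - 128 = -121$)
$\frac{1}{G + F} = \frac{1}{\frac{1}{1008} - 121} = \frac{1}{- \frac{121967}{1008}} = - \frac{1008}{121967}$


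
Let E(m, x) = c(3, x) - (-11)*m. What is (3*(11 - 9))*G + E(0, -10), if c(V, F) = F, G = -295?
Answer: -1780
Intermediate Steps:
E(m, x) = x + 11*m (E(m, x) = x - (-11)*m = x + 11*m)
(3*(11 - 9))*G + E(0, -10) = (3*(11 - 9))*(-295) + (-10 + 11*0) = (3*2)*(-295) + (-10 + 0) = 6*(-295) - 10 = -1770 - 10 = -1780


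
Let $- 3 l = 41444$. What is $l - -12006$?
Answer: $- \frac{5426}{3} \approx -1808.7$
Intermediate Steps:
$l = - \frac{41444}{3}$ ($l = \left(- \frac{1}{3}\right) 41444 = - \frac{41444}{3} \approx -13815.0$)
$l - -12006 = - \frac{41444}{3} - -12006 = - \frac{41444}{3} + 12006 = - \frac{5426}{3}$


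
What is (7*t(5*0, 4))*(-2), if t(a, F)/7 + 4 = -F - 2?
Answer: 980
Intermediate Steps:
t(a, F) = -42 - 7*F (t(a, F) = -28 + 7*(-F - 2) = -28 + 7*(-2 - F) = -28 + (-14 - 7*F) = -42 - 7*F)
(7*t(5*0, 4))*(-2) = (7*(-42 - 7*4))*(-2) = (7*(-42 - 28))*(-2) = (7*(-70))*(-2) = -490*(-2) = 980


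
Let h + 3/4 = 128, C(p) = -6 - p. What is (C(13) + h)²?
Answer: 187489/16 ≈ 11718.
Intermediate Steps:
h = 509/4 (h = -¾ + 128 = 509/4 ≈ 127.25)
(C(13) + h)² = ((-6 - 1*13) + 509/4)² = ((-6 - 13) + 509/4)² = (-19 + 509/4)² = (433/4)² = 187489/16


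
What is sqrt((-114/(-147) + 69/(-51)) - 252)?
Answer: I*sqrt(3576749)/119 ≈ 15.893*I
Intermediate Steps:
sqrt((-114/(-147) + 69/(-51)) - 252) = sqrt((-114*(-1/147) + 69*(-1/51)) - 252) = sqrt((38/49 - 23/17) - 252) = sqrt(-481/833 - 252) = sqrt(-210397/833) = I*sqrt(3576749)/119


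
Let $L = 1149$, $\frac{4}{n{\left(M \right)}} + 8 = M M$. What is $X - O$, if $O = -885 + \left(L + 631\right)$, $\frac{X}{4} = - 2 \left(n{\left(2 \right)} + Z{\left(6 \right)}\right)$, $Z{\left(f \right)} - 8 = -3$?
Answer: $-927$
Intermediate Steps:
$n{\left(M \right)} = \frac{4}{-8 + M^{2}}$ ($n{\left(M \right)} = \frac{4}{-8 + M M} = \frac{4}{-8 + M^{2}}$)
$Z{\left(f \right)} = 5$ ($Z{\left(f \right)} = 8 - 3 = 5$)
$X = -32$ ($X = 4 \left(- 2 \left(\frac{4}{-8 + 2^{2}} + 5\right)\right) = 4 \left(- 2 \left(\frac{4}{-8 + 4} + 5\right)\right) = 4 \left(- 2 \left(\frac{4}{-4} + 5\right)\right) = 4 \left(- 2 \left(4 \left(- \frac{1}{4}\right) + 5\right)\right) = 4 \left(- 2 \left(-1 + 5\right)\right) = 4 \left(\left(-2\right) 4\right) = 4 \left(-8\right) = -32$)
$O = 895$ ($O = -885 + \left(1149 + 631\right) = -885 + 1780 = 895$)
$X - O = -32 - 895 = -927$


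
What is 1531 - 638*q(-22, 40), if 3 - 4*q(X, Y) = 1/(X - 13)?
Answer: 36678/35 ≈ 1047.9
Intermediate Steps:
q(X, Y) = 3/4 - 1/(4*(-13 + X)) (q(X, Y) = 3/4 - 1/(4*(X - 13)) = 3/4 - 1/(4*(-13 + X)))
1531 - 638*q(-22, 40) = 1531 - 319*(-40 + 3*(-22))/(2*(-13 - 22)) = 1531 - 319*(-40 - 66)/(2*(-35)) = 1531 - 319*(-1)*(-106)/(2*35) = 1531 - 638*53/70 = 1531 - 16907/35 = 36678/35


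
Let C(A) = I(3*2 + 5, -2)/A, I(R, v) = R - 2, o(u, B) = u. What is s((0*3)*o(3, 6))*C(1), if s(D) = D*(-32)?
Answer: 0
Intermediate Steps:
I(R, v) = -2 + R
s(D) = -32*D
C(A) = 9/A (C(A) = (-2 + (3*2 + 5))/A = (-2 + (6 + 5))/A = (-2 + 11)/A = 9/A)
s((0*3)*o(3, 6))*C(1) = (-32*0*3*3)*(9/1) = (-0*3)*(9*1) = -32*0*9 = 0*9 = 0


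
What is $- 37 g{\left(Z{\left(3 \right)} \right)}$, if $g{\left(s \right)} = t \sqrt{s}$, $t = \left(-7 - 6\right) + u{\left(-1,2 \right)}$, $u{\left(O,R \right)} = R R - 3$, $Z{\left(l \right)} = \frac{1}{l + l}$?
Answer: $74 \sqrt{6} \approx 181.26$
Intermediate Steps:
$Z{\left(l \right)} = \frac{1}{2 l}$
$u{\left(O,R \right)} = -3 + R^{2}$ ($u{\left(O,R \right)} = R^{2} - 3 = -3 + R^{2}$)
$t = -12$ ($t = \left(-7 - 6\right) - \left(3 - 2^{2}\right) = -13 + \left(-3 + 4\right) = -13 + 1 = -12$)
$g{\left(s \right)} = - 12 \sqrt{s}$
$- 37 g{\left(Z{\left(3 \right)} \right)} = - 37 \left(- 12 \sqrt{\frac{1}{2 \cdot 3}}\right) = - 37 \left(- 12 \sqrt{\frac{1}{2} \cdot \frac{1}{3}}\right) = - 37 \left(- \frac{12}{\sqrt{6}}\right) = - 37 \left(- 12 \frac{\sqrt{6}}{6}\right) = - 37 \left(- 2 \sqrt{6}\right) = 74 \sqrt{6}$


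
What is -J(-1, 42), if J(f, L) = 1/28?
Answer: -1/28 ≈ -0.035714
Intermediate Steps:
J(f, L) = 1/28
-J(-1, 42) = -1*1/28 = -1/28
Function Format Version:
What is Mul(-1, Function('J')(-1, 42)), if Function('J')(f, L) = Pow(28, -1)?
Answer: Rational(-1, 28) ≈ -0.035714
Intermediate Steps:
Function('J')(f, L) = Rational(1, 28)
Mul(-1, Function('J')(-1, 42)) = Mul(-1, Rational(1, 28)) = Rational(-1, 28)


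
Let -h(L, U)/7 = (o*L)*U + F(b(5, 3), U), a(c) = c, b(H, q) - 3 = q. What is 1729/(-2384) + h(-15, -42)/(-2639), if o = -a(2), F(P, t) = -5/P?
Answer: -10972979/2696304 ≈ -4.0696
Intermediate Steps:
b(H, q) = 3 + q
o = -2 (o = -1*2 = -2)
h(L, U) = 35/6 + 14*L*U (h(L, U) = -7*((-2*L)*U - 5/(3 + 3)) = -7*(-2*L*U - 5/6) = -7*(-5/6 - 2*L*U) = 35/6 + 14*L*U)
1729/(-2384) + h(-15, -42)/(-2639) = 1729/(-2384) + (35/6 + 14*(-15)*(-42))/(-2639) = 1729*(-1/2384) + (35/6 + 8820)*(-1/2639) = -1729/2384 + (52955/6)*(-1/2639) = -1729/2384 - 7565/2262 = -10972979/2696304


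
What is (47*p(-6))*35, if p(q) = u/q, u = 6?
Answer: -1645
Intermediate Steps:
p(q) = 6/q
(47*p(-6))*35 = (47*(6/(-6)))*35 = (47*(6*(-1/6)))*35 = (47*(-1))*35 = -47*35 = -1645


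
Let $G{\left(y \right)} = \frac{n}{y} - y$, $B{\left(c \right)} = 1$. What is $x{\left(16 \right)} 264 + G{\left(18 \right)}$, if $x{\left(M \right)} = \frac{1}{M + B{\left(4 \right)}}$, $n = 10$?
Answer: $- \frac{293}{153} \approx -1.915$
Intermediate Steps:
$x{\left(M \right)} = \frac{1}{1 + M}$ ($x{\left(M \right)} = \frac{1}{M + 1} = \frac{1}{1 + M}$)
$G{\left(y \right)} = - y + \frac{10}{y}$ ($G{\left(y \right)} = \frac{10}{y} - y = - y + \frac{10}{y}$)
$x{\left(16 \right)} 264 + G{\left(18 \right)} = \frac{1}{1 + 16} \cdot 264 + \left(\left(-1\right) 18 + \frac{10}{18}\right) = \frac{1}{17} \cdot 264 + \left(-18 + 10 \cdot \frac{1}{18}\right) = \frac{1}{17} \cdot 264 + \left(-18 + \frac{5}{9}\right) = \frac{264}{17} - \frac{157}{9} = - \frac{293}{153}$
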